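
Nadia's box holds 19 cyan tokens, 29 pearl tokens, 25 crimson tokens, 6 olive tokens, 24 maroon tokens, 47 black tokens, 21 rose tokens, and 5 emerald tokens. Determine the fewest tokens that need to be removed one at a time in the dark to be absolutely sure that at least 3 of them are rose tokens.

In the worst case for collecting rose tokens, every non-rose token comes out first.
There are 19 + 29 + 25 + 6 + 24 + 47 + 5 = 155 non-rose tokens altogether.
After those, each further token must be rose, so 155 + 3 = 158 draws guarantee 3 rose tokens.

158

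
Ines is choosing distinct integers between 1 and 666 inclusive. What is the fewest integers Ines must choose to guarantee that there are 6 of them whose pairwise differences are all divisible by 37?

186

Integers whose pairwise differences are multiples of 37 are exactly those sharing a remainder mod 37. The 37 residue classes mod 37 are the pigeonholes.
With 185 integers one could put 5 in each residue class and have no class reach 6.
The 186th integer pushes some class to 6, so 37·5 + 1 = 186.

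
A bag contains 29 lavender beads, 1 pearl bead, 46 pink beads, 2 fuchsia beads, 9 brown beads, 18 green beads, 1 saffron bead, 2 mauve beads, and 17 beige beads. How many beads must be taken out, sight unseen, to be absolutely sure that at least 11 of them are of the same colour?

By the pigeonhole principle, put each drawn bead into a box by colour. The largest draw with every box below 11 takes min(count, 10) from each colour; colours with fewer than 10 contribute all they have.
Σ min(cᵢ, 10) = 10 + 1 + 10 + 2 + 9 + 10 + 1 + 2 + 10 = 55.
Draw number 55 + 1 = 56 must push one box to 11.

56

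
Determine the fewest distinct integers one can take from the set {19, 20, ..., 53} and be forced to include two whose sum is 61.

24

A set avoiding the sum 61 can contain at most one of each pair {x, 61−x}, plus the 11 elements whose complement lies outside the range.
The integers 31, …, 53 (23 of them) are such a set: any two sum to at least 31+32 = 63 > 61.
Pigeonhole: any 24th integer completes one of the 12 pairs, so 24 choices force a sum of 61.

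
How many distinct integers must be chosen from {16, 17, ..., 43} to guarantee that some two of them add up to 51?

19

Group the elements by complementary pair {x, 51−x}: {16,35}, {17,34}, {18,33}, …, giving 10 two-element pairs and 8 integers whose partner 51−x falls outside [16,43].
By the pigeonhole principle, treating each of those 18 groups as a pigeonhole, one can pick one integer per group — 18 integers — with no two summing to 51.
The 19th integer lands in an occupied pair, forcing a sum of 51.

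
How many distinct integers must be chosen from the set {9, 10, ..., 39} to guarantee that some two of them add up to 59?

Two chosen integers sum to 59 exactly when both halves of some pair {x, 59−x} with 20 ≤ x ≤ 59−x ≤ 39 are chosen — 10 such pairs.
The remaining 11 elements (those with no distinct partner in range) can never complete a 59-sum, so the worst case takes all of them and one from each pair: 11 + 10 = 21.
The 22nd integer has to be the second member of some pair, so 21 + 1 = 22.

22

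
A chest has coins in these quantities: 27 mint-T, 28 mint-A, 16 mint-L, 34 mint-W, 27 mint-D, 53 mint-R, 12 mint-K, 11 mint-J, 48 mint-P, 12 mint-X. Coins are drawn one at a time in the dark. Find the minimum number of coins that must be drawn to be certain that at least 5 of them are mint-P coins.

In the worst case for collecting mint-P coins, every non-mint-P coin comes out first.
There are 27 + 28 + 16 + 34 + 27 + 53 + 12 + 11 + 12 = 220 non-mint-P coins altogether.
After those, each further coin must be mint-P, so 220 + 5 = 225 draws guarantee 5 mint-P coins.

225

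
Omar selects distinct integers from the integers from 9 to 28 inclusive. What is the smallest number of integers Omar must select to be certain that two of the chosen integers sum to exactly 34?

13

Group the elements by complementary pair {x, 34−x}: {9,25}, {10,24}, {11,23}, …, giving 8 two-element pairs, the single value 17 (it cannot pair with itself since the integers are distinct), and 3 integers whose partner 34−x falls outside [9,28].
Treating each of those 12 groups as a pigeonhole, one can pick one integer per group — 12 integers — with no two summing to 34.
The 13th integer lands in an occupied pair, forcing a sum of 34.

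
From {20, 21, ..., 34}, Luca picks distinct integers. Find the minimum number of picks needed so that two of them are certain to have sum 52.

A set avoiding the sum 52 can contain at most one of each pair {x, 52−x}, plus the 3 elements whose complement lies outside the range or equal to its own complement.
The integers 26, …, 34 (9 of them) are such a set: any two sum to at least 26+27 = 53 > 52.
By pigeonhole, any 10th integer completes one of the 6 pairs, so 10 choices force a sum of 52.

10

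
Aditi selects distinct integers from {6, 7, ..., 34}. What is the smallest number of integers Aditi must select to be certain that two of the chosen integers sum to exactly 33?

19

Group the elements by complementary pair {x, 33−x}: {6,27}, {7,26}, {8,25}, …, giving 11 two-element pairs and 7 integers whose partner 33−x falls outside [6,34].
Treating each of those 18 groups as a pigeonhole, one can pick one integer per group — 18 integers — with no two summing to 33.
The 19th integer lands in an occupied pair, forcing a sum of 33.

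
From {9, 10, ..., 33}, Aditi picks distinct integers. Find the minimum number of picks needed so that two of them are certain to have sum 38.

Group the elements by complementary pair {x, 38−x}: {9,29}, {10,28}, {11,27}, …, giving 10 two-element pairs, the single value 19 (it cannot pair with itself since the integers are distinct), and 4 integers whose partner 38−x falls outside [9,33].
Pigeonhole: treating each of those 15 groups as a pigeonhole, one can pick one integer per group — 15 integers — with no two summing to 38.
The 16th integer lands in an occupied pair, forcing a sum of 38.

16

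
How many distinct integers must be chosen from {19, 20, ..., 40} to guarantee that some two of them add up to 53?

15

A set avoiding the sum 53 can contain at most one of each pair {x, 53−x}, plus the 6 elements whose complement lies outside the range.
The integers 27, …, 40 (14 of them) are such a set: any two sum to at least 27+28 = 55 > 53.
Any 15th integer completes one of the 8 pairs, so 15 choices force a sum of 53.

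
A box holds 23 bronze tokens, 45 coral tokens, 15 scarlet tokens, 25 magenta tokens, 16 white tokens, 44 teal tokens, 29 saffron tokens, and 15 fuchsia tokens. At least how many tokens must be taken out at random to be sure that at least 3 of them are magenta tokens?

190

In the worst case for collecting magenta tokens, every non-magenta token comes out first.
There are 23 + 45 + 15 + 16 + 44 + 29 + 15 = 187 non-magenta tokens altogether.
After those, each further token must be magenta, so 187 + 3 = 190 draws guarantee 3 magenta tokens.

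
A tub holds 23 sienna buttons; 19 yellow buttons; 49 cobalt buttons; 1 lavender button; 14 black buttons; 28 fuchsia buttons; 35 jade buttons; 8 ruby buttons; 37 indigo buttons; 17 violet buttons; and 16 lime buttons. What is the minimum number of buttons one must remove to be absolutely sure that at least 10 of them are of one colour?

The 11 colours are the holes; the buttons drawn are the pigeons.
To avoid 10 of any one colour, the worst case takes at most 9 of each colour, or every button of a colour that has fewer than 9.
That gives 9 + 9 + 9 + 1 + 9 + 9 + 9 + 8 + 9 + 9 + 9 = 90 buttons with no colour reaching 10.
The next button forces some colour to 10, so 90 + 1 = 91.

91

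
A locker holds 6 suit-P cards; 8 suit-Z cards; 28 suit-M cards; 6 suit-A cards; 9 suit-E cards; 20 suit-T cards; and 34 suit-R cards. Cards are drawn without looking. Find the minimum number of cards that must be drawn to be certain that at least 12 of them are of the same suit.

An adversary could hand out at most 11 cards per suit (4 suits run out sooner): 6 + 8 + 11 + 6 + 9 + 11 + 11 = 62 cards and still no suit has 12.
One more card lands in a suit already at 11, so 63 draws are enough and 62 are not.

63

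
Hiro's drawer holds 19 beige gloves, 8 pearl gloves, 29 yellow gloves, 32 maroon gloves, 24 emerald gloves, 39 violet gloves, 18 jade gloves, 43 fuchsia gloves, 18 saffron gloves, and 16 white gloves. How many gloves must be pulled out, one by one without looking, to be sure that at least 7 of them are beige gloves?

234

In the worst case for collecting beige gloves, every non-beige glove comes out first.
There are 8 + 29 + 32 + 24 + 39 + 18 + 43 + 18 + 16 = 227 non-beige gloves altogether.
After those, each further glove must be beige, so 227 + 7 = 234 draws guarantee 7 beige gloves.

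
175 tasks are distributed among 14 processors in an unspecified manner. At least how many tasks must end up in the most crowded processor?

13

The 14 processors are the holes and the 175 tasks are the pigeons.
If every processor held at most 12 tasks, the total would be at most 14 × 12 = 168, which is less than 175.
So some processor holds at least ⌈175/14⌉ = 13 tasks.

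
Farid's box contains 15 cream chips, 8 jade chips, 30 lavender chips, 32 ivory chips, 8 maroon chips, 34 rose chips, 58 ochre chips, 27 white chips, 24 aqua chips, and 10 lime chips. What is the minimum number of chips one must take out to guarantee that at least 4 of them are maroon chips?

242

In the worst case for collecting maroon chips, every non-maroon chip comes out first.
There are 15 + 8 + 30 + 32 + 34 + 58 + 27 + 24 + 10 = 238 non-maroon chips altogether.
After those, each further chip must be maroon, so 238 + 4 = 242 draws guarantee 4 maroon chips.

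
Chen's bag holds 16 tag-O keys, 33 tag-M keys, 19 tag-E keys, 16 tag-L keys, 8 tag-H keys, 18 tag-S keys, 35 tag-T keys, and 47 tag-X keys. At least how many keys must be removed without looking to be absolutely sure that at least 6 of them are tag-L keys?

182

In the worst case for collecting tag-L keys, every non-tag-L key comes out first.
There are 16 + 33 + 19 + 8 + 18 + 35 + 47 = 176 non-tag-L keys altogether.
After those, each further key must be tag-L, so 176 + 6 = 182 draws guarantee 6 tag-L keys.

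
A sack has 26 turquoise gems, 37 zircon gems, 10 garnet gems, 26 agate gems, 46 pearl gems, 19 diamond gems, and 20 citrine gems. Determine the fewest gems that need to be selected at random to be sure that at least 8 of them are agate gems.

In the worst case for collecting agate gems, every non-agate gem comes out first.
There are 26 + 37 + 10 + 46 + 19 + 20 = 158 non-agate gems altogether.
After those, each further gem must be agate, so 158 + 8 = 166 draws guarantee 8 agate gems.

166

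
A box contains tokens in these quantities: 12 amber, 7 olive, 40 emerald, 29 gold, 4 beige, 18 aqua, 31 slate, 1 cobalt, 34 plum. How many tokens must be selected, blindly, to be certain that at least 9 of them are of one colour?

The 9 colours are the holes; the tokens drawn are the pigeons.
To avoid 9 of any one colour, the worst case takes at most 8 of each colour, or every token of a colour that has fewer than 8.
That gives 8 + 7 + 8 + 8 + 4 + 8 + 8 + 1 + 8 = 60 tokens with no colour reaching 9.
The next token forces some colour to 9, so 60 + 1 = 61.

61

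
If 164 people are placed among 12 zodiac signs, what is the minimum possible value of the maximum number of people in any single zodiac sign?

14

By pigeonhole, the 12 zodiac signs are the holes and the 164 people are the pigeons.
If every zodiac sign held at most 13 people, the total would be at most 12 × 13 = 156, which is less than 164.
So some zodiac sign holds at least ⌈164/12⌉ = 14 people.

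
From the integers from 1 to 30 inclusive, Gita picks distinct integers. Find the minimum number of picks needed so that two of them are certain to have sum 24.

20

Group the elements by complementary pair {x, 24−x}: {1,23}, {2,22}, {3,21}, …, giving 11 two-element pairs, the single value 12 (it cannot pair with itself since the integers are distinct), and 7 integers whose partner 24−x falls outside [1,30].
By pigeonhole, treating each of those 19 groups as a pigeonhole, one can pick one integer per group — 19 integers — with no two summing to 24.
The 20th integer lands in an occupied pair, forcing a sum of 24.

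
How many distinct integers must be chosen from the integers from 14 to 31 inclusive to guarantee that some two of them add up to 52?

Two chosen integers sum to 52 exactly when both halves of some pair {x, 52−x} with 21 ≤ x ≤ 52−x ≤ 31 are chosen — 5 such pairs.
The remaining 8 elements (those with no distinct partner in range) can never complete a 52-sum, so the worst case takes all of them and one from each pair: 8 + 5 = 13.
By pigeonhole, the 14th integer has to be the second member of some pair, so 13 + 1 = 14.

14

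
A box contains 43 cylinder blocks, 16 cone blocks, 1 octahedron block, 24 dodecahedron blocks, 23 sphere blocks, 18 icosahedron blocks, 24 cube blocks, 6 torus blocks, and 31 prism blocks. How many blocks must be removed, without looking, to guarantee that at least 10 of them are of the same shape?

71

Put each drawn block into a box by shape. The largest draw with every box below 10 takes min(count, 9) from each shape; shapes with fewer than 9 contribute all they have.
Σ min(cᵢ, 9) = 9 + 9 + 1 + 9 + 9 + 9 + 9 + 6 + 9 = 70.
Draw number 70 + 1 = 71 must push one box to 10.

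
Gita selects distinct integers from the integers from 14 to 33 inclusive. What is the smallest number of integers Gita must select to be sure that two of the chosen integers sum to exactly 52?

14

Group the elements by complementary pair {x, 52−x}: {19,33}, {20,32}, {21,31}, …, giving 7 two-element pairs, the single value 26 (it cannot pair with itself since the integers are distinct), and 5 integers whose partner 52−x falls outside [14,33].
Treating each of those 13 groups as a pigeonhole, one can pick one integer per group — 13 integers — with no two summing to 52.
The 14th integer lands in an occupied pair, forcing a sum of 52.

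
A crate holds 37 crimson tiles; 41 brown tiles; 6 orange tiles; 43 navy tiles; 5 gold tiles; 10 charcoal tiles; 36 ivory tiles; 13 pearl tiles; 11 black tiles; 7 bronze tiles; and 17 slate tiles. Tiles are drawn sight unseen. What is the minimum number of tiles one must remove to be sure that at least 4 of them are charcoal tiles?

220

In the worst case for collecting charcoal tiles, every non-charcoal tile comes out first.
There are 37 + 41 + 6 + 43 + 5 + 36 + 13 + 11 + 7 + 17 = 216 non-charcoal tiles altogether.
After those, each further tile must be charcoal, so 216 + 4 = 220 draws guarantee 4 charcoal tiles.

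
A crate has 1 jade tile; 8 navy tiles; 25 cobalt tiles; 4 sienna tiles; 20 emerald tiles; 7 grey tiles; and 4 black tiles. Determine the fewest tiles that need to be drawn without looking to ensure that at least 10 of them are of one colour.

43

Pigeonhole: put each drawn tile into a box by colour. The largest draw with every box below 10 takes min(count, 9) from each colour; colours with fewer than 9 contribute all they have.
Σ min(cᵢ, 9) = 1 + 8 + 9 + 4 + 9 + 7 + 4 = 42.
Draw number 42 + 1 = 43 must push one box to 10.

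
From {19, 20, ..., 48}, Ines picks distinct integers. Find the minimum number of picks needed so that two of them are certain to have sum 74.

A set avoiding the sum 74 can contain at most one of each pair {x, 74−x}, plus the 8 elements whose complement lies outside the range or equal to its own complement.
The integers 19, …, 37 (19 of them) are such a set: any two sum to at least 19+20 = 39 and at most 36+37 = 73 < 74.
By the pigeonhole principle, any 20th integer completes one of the 11 pairs, so 20 choices force a sum of 74.

20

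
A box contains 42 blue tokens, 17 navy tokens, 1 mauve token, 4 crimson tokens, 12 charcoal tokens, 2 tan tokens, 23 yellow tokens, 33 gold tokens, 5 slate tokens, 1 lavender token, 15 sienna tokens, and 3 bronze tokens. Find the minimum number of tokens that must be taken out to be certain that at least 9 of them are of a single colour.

65

An adversary could hand out at most 8 tokens per colour (6 colours run out sooner): 8 + 8 + 1 + 4 + 8 + 2 + 8 + 8 + 5 + 1 + 8 + 3 = 64 tokens and still no colour has 9.
Pigeonhole: one more token lands in a colour already at 8, so 65 draws are enough and 64 are not.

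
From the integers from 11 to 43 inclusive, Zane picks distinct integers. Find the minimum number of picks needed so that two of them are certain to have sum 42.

24

A set avoiding the sum 42 can contain at most one of each pair {x, 42−x}, plus the 13 elements whose complement lies outside the range or equal to its own complement.
The integers 21, …, 43 (23 of them) are such a set: any two sum to at least 21+22 = 43 > 42.
Pigeonhole: any 24th integer completes one of the 10 pairs, so 24 choices force a sum of 42.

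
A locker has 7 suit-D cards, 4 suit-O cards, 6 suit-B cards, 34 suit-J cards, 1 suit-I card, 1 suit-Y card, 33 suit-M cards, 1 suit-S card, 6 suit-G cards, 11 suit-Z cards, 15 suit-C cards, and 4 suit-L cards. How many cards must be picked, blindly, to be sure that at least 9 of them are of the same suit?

63

An adversary could hand out at most 8 cards per suit (8 suits run out sooner): 7 + 4 + 6 + 8 + 1 + 1 + 8 + 1 + 6 + 8 + 8 + 4 = 62 cards and still no suit has 9.
By the pigeonhole principle, one more card lands in a suit already at 8, so 63 draws are enough and 62 are not.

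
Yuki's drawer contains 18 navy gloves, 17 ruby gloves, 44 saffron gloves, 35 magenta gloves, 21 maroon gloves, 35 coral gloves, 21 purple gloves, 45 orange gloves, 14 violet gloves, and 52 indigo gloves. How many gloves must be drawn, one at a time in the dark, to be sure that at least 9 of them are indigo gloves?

In the worst case for collecting indigo gloves, every non-indigo glove comes out first.
There are 18 + 17 + 44 + 35 + 21 + 35 + 21 + 45 + 14 = 250 non-indigo gloves altogether.
After those, each further glove must be indigo, so 250 + 9 = 259 draws guarantee 9 indigo gloves.

259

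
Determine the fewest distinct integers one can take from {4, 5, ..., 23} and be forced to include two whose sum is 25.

12

Group the elements by complementary pair {x, 25−x}: {4,21}, {5,20}, {6,19}, …, giving 9 two-element pairs and 2 integers whose partner 25−x falls outside [4,23].
Treating each of those 11 groups as a pigeonhole, one can pick one integer per group — 11 integers — with no two summing to 25.
The 12th integer lands in an occupied pair, forcing a sum of 25.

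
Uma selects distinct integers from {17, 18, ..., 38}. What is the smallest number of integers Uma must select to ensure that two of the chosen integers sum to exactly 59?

A set avoiding the sum 59 can contain at most one of each pair {x, 59−x}, plus the 4 elements whose complement lies outside the range.
The integers 17, …, 29 (13 of them) are such a set: any two sum to at least 17+18 = 35 and at most 28+29 = 57 < 59.
By the pigeonhole principle, any 14th integer completes one of the 9 pairs, so 14 choices force a sum of 59.

14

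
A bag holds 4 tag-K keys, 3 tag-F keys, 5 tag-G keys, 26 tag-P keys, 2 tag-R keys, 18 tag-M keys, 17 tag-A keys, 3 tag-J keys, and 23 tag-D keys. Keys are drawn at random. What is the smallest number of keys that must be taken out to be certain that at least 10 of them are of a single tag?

54

Pigeonhole: put each drawn key into a box by tag. The largest draw with every box below 10 takes min(count, 9) from each tag; tags with fewer than 9 contribute all they have.
Σ min(cᵢ, 9) = 4 + 3 + 5 + 9 + 2 + 9 + 9 + 3 + 9 = 53.
Draw number 53 + 1 = 54 must push one box to 10.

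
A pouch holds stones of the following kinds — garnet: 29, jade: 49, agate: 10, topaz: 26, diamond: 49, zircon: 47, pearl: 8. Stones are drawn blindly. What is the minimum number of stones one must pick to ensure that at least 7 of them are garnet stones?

196

In the worst case for collecting garnet stones, every non-garnet stone comes out first.
There are 49 + 10 + 26 + 49 + 47 + 8 = 189 non-garnet stones altogether.
After those, each further stone must be garnet, so 189 + 7 = 196 draws guarantee 7 garnet stones.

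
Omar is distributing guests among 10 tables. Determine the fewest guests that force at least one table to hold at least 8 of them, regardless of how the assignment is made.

With 70 guests one could put exactly 7 in each of the 10 tables, and no table would reach 8.
One more guest must land in a table that already has 7, giving it 8.
So 10 × 7 + 1 = 71 guests are required.

71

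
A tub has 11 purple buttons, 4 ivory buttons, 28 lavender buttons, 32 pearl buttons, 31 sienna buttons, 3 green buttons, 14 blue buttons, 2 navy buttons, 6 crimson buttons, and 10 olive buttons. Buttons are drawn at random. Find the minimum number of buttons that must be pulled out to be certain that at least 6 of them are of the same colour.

An adversary could hand out at most 5 buttons per colour (ivory, green, navy run out sooner): 5 + 4 + 5 + 5 + 5 + 3 + 5 + 2 + 5 + 5 = 44 buttons and still no colour has 6.
By the pigeonhole principle, one more button lands in a colour already at 5, so 45 draws are enough and 44 are not.

45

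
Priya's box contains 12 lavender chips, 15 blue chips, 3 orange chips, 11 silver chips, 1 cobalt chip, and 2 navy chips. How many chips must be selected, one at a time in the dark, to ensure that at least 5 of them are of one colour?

19

The 6 colours are the holes; the chips drawn are the pigeons.
To avoid 5 of any one colour, the worst case takes at most 4 of each colour, or every chip of a colour that has fewer than 4.
That gives 4 + 4 + 3 + 4 + 1 + 2 = 18 chips with no colour reaching 5.
The next chip forces some colour to 5, so 18 + 1 = 19.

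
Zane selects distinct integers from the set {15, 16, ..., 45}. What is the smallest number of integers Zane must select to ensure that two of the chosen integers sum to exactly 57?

A set avoiding the sum 57 can contain at most one of each pair {x, 57−x}, plus the 3 elements whose complement lies outside the range.
The integers 29, …, 45 (17 of them) are such a set: any two sum to at least 29+30 = 59 > 57.
Any 18th integer completes one of the 14 pairs, so 18 choices force a sum of 57.

18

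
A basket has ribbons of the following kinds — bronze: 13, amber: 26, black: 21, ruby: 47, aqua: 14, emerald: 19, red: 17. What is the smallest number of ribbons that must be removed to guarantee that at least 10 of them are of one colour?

64

Put each drawn ribbon into a box by colour. The largest draw with every box below 10 takes min(count, 9) from each colour.
Σ min(cᵢ, 9) = 9 + 9 + 9 + 9 + 9 + 9 + 9 = 63.
Draw number 63 + 1 = 64 must push one box to 10.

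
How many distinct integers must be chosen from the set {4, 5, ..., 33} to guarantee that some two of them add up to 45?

Two chosen integers sum to 45 exactly when both halves of some pair {x, 45−x} with 12 ≤ x ≤ 45−x ≤ 33 are chosen — 11 such pairs.
The remaining 8 elements (those with no distinct partner in range) can never complete a 45-sum, so the worst case takes all of them and one from each pair: 8 + 11 = 19.
Pigeonhole: the 20th integer has to be the second member of some pair, so 19 + 1 = 20.

20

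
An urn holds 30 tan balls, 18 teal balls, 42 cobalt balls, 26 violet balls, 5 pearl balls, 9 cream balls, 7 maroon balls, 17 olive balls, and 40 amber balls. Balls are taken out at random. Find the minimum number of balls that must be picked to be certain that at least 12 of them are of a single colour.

88

Pigeonhole: the 9 colours are the holes; the balls drawn are the pigeons.
To avoid 12 of any one colour, the worst case takes at most 11 of each colour, or every ball of a colour that has fewer than 11.
That gives 11 + 11 + 11 + 11 + 5 + 9 + 7 + 11 + 11 = 87 balls with no colour reaching 12.
The next ball forces some colour to 12, so 87 + 1 = 88.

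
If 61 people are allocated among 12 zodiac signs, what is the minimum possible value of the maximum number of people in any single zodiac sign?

6

By the pigeonhole principle, the 12 zodiac signs are the holes and the 61 people are the pigeons.
If every zodiac sign held at most 5 people, the total would be at most 12 × 5 = 60, which is less than 61.
So some zodiac sign holds at least ⌈61/12⌉ = 6 people.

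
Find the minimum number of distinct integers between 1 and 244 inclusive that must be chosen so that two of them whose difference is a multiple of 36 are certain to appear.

37

Integers whose pairwise differences are multiples of 36 are exactly those sharing a remainder mod 36. The 36 residue classes mod 36 are the pigeonholes.
With 36 integers one could put 1 in each residue class and have no class reach 2.
The 37th integer pushes some class to 2, so 36·1 + 1 = 37.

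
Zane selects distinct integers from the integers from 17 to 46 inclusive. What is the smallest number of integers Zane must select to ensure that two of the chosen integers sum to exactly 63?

16

A set avoiding the sum 63 can contain at most one of each pair {x, 63−x}.
The integers 32, …, 46 (15 of them) are such a set: any two sum to at least 32+33 = 65 > 63.
Any 16th integer completes one of the 15 pairs, so 16 choices force a sum of 63.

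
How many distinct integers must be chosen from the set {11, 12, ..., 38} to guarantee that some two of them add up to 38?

Group the elements by complementary pair {x, 38−x}: {11,27}, {12,26}, {13,25}, …, giving 8 two-element pairs, the single value 19 (it cannot pair with itself since the integers are distinct), and 11 integers whose partner 38−x falls outside [11,38].
By the pigeonhole principle, treating each of those 20 groups as a pigeonhole, one can pick one integer per group — 20 integers — with no two summing to 38.
The 21st integer lands in an occupied pair, forcing a sum of 38.

21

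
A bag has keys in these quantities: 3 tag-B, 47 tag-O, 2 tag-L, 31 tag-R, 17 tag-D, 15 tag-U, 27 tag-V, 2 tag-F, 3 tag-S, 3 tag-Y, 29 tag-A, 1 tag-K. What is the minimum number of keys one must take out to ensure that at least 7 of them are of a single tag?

By the pigeonhole principle, the 12 tags are the holes; the keys drawn are the pigeons.
To avoid 7 of any one tag, the worst case takes at most 6 of each tag, or every key of a tag that has fewer than 6.
That gives 3 + 6 + 2 + 6 + 6 + 6 + 6 + 2 + 3 + 3 + 6 + 1 = 50 keys with no tag reaching 7.
The next key forces some tag to 7, so 50 + 1 = 51.

51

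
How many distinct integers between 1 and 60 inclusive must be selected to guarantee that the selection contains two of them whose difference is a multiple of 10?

11

Integers whose pairwise differences are multiples of 10 are exactly those sharing a remainder mod 10. Pigeonhole: the 10 residue classes mod 10 are the pigeonholes.
With 10 integers one could put 1 in each residue class and have no class reach 2.
The 11th integer pushes some class to 2, so 10·1 + 1 = 11.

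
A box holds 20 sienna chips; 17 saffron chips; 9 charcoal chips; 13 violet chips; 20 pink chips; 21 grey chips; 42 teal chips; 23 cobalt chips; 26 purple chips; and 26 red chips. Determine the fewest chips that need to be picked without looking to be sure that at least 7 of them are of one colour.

61

The 10 colours are the holes; the chips drawn are the pigeons.
To avoid 7 of any one colour, the worst case takes at most 6 of each colour.
That gives 6 + 6 + 6 + 6 + 6 + 6 + 6 + 6 + 6 + 6 = 60 chips with no colour reaching 7.
The next chip forces some colour to 7, so 60 + 1 = 61.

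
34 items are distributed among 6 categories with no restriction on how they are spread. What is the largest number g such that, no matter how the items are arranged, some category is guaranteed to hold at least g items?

By the pigeonhole principle, the 6 categories are the holes and the 34 items are the pigeons.
If every category held at most 5 items, the total would be at most 6 × 5 = 30, which is less than 34.
So some category holds at least ⌈34/6⌉ = 6 items.

6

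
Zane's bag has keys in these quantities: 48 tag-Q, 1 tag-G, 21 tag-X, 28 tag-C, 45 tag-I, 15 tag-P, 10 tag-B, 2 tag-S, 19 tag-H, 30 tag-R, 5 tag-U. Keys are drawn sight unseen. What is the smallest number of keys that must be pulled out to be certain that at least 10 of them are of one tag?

81

By the pigeonhole principle, put each drawn key into a box by tag. The largest draw with every box below 10 takes min(count, 9) from each tag; tags with fewer than 9 contribute all they have.
Σ min(cᵢ, 9) = 9 + 1 + 9 + 9 + 9 + 9 + 9 + 2 + 9 + 9 + 5 = 80.
Draw number 80 + 1 = 81 must push one box to 10.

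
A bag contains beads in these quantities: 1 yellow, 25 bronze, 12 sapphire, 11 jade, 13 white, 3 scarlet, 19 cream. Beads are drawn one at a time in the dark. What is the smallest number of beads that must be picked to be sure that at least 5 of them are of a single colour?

An adversary could hand out at most 4 beads per colour (yellow, scarlet run out sooner): 1 + 4 + 4 + 4 + 4 + 3 + 4 = 24 beads and still no colour has 5.
By the pigeonhole principle, one more bead lands in a colour already at 4, so 25 draws are enough and 24 are not.

25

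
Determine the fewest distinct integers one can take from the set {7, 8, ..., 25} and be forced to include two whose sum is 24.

Group the elements by complementary pair {x, 24−x}: {7,17}, {8,16}, {9,15}, …, giving 5 two-element pairs, the single value 12 (it cannot pair with itself since the integers are distinct), and 8 integers whose partner 24−x falls outside [7,25].
Treating each of those 14 groups as a pigeonhole, one can pick one integer per group — 14 integers — with no two summing to 24.
The 15th integer lands in an occupied pair, forcing a sum of 24.

15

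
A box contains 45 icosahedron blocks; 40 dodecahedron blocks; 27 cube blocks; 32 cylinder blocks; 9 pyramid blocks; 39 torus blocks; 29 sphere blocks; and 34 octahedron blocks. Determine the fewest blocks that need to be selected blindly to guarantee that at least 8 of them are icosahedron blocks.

In the worst case for collecting icosahedron blocks, every non-icosahedron block comes out first.
There are 40 + 27 + 32 + 9 + 39 + 29 + 34 = 210 non-icosahedron blocks altogether.
After those, each further block must be icosahedron, so 210 + 8 = 218 draws guarantee 8 icosahedron blocks.

218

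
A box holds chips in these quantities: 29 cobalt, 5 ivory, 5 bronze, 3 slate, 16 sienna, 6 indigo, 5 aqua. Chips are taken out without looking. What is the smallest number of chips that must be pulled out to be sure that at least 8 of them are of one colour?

39

Pigeonhole: put each drawn chip into a box by colour. The largest draw with every box below 8 takes min(count, 7) from each colour; colours with fewer than 7 contribute all they have.
Σ min(cᵢ, 7) = 7 + 5 + 5 + 3 + 7 + 6 + 5 = 38.
Draw number 38 + 1 = 39 must push one box to 8.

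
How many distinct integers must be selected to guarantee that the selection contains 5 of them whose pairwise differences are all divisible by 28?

Integers whose pairwise differences are multiples of 28 are exactly those sharing a remainder mod 28. By pigeonhole, the 28 residue classes mod 28 are the pigeonholes.
With 112 integers one could put 4 in each residue class and have no class reach 5.
The 113th integer pushes some class to 5, so 28·4 + 1 = 113.

113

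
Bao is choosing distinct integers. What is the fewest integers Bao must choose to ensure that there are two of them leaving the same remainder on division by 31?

32

By the pigeonhole principle, the 31 residue classes mod 31 are the pigeonholes.
With 31 integers one could put 1 in each residue class and have no class reach 2.
The 32nd integer pushes some class to 2, so 31·1 + 1 = 32.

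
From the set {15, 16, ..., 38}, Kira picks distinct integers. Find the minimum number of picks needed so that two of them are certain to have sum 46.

17

A set avoiding the sum 46 can contain at most one of each pair {x, 46−x}, plus the 8 elements whose complement lies outside the range or equal to its own complement.
The integers 23, …, 38 (16 of them) are such a set: any two sum to at least 23+24 = 47 > 46.
By the pigeonhole principle, any 17th integer completes one of the 8 pairs, so 17 choices force a sum of 46.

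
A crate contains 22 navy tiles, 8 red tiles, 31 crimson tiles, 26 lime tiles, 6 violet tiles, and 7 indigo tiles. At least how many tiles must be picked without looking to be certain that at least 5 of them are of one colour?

25

Put each drawn tile into a box by colour. The largest draw with every box below 5 takes min(count, 4) from each colour.
Σ min(cᵢ, 4) = 4 + 4 + 4 + 4 + 4 + 4 = 24.
Draw number 24 + 1 = 25 must push one box to 5.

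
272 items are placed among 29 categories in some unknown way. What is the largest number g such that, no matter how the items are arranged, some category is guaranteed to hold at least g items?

10

The 29 categories are the holes and the 272 items are the pigeons.
If every category held at most 9 items, the total would be at most 29 × 9 = 261, which is less than 272.
So some category holds at least ⌈272/29⌉ = 10 items.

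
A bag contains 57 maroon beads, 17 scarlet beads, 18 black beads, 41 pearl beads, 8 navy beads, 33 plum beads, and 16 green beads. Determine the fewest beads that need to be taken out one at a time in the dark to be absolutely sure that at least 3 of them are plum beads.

160

In the worst case for collecting plum beads, every non-plum bead comes out first.
There are 57 + 17 + 18 + 41 + 8 + 16 = 157 non-plum beads altogether.
After those, each further bead must be plum, so 157 + 3 = 160 draws guarantee 3 plum beads.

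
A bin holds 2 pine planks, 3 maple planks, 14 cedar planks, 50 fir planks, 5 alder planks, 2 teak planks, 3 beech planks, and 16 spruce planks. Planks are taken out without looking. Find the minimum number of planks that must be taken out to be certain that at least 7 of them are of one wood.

34

Put each drawn plank into a box by wood. The largest draw with every box below 7 takes min(count, 6) from each wood; woods with fewer than 6 contribute all they have.
Σ min(cᵢ, 6) = 2 + 3 + 6 + 6 + 5 + 2 + 3 + 6 = 33.
Draw number 33 + 1 = 34 must push one box to 7.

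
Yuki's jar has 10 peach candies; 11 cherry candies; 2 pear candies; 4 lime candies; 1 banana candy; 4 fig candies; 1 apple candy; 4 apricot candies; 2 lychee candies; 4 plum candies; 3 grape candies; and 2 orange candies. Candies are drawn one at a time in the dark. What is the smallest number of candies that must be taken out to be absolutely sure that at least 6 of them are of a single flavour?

38

An adversary could hand out at most 5 candies per flavour (10 flavours run out sooner): 5 + 5 + 2 + 4 + 1 + 4 + 1 + 4 + 2 + 4 + 3 + 2 = 37 candies and still no flavour has 6.
By pigeonhole, one more candy lands in a flavour already at 5, so 38 draws are enough and 37 are not.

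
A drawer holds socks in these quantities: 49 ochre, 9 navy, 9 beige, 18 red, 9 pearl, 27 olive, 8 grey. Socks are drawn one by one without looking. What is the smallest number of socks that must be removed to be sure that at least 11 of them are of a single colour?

The 7 colours are the holes; the socks drawn are the pigeons.
To avoid 11 of any one colour, the worst case takes at most 10 of each colour, or every sock of a colour that has fewer than 10.
That gives 10 + 9 + 9 + 10 + 9 + 10 + 8 = 65 socks with no colour reaching 11.
The next sock forces some colour to 11, so 65 + 1 = 66.

66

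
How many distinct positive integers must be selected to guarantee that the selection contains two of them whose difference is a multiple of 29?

Integers whose pairwise differences are multiples of 29 are exactly those sharing a remainder mod 29. By the pigeonhole principle, the 29 residue classes mod 29 are the pigeonholes.
With 29 integers one could put 1 in each residue class and have no class reach 2.
The 30th integer pushes some class to 2, so 29·1 + 1 = 30.

30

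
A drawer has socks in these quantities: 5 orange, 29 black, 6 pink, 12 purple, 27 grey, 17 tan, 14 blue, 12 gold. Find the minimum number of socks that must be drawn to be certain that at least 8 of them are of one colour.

By pigeonhole, put each drawn sock into a box by colour. The largest draw with every box below 8 takes min(count, 7) from each colour; colours with fewer than 7 contribute all they have.
Σ min(cᵢ, 7) = 5 + 7 + 6 + 7 + 7 + 7 + 7 + 7 = 53.
Draw number 53 + 1 = 54 must push one box to 8.

54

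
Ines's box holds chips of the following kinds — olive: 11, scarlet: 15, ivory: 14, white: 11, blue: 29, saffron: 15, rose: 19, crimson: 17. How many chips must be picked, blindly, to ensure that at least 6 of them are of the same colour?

41

An adversary could hand out at most 5 chips per colour: 5 + 5 + 5 + 5 + 5 + 5 + 5 + 5 = 40 chips and still no colour has 6.
One more chip lands in a colour already at 5, so 41 draws are enough and 40 are not.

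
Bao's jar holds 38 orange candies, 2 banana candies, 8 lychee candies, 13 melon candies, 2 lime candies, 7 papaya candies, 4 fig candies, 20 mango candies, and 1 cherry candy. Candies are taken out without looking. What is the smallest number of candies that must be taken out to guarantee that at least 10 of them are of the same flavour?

An adversary could hand out at most 9 candies per flavour (6 flavours run out sooner): 9 + 2 + 8 + 9 + 2 + 7 + 4 + 9 + 1 = 51 candies and still no flavour has 10.
By the pigeonhole principle, one more candy lands in a flavour already at 9, so 52 draws are enough and 51 are not.

52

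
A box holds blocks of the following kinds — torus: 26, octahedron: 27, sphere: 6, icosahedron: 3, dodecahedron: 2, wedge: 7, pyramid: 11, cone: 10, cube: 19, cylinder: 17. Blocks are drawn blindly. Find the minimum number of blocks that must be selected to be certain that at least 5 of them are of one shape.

38

The 10 shapes are the holes; the blocks drawn are the pigeons.
To avoid 5 of any one shape, the worst case takes at most 4 of each shape, or every block of a shape that has fewer than 4.
That gives 4 + 4 + 4 + 3 + 2 + 4 + 4 + 4 + 4 + 4 = 37 blocks with no shape reaching 5.
The next block forces some shape to 5, so 37 + 1 = 38.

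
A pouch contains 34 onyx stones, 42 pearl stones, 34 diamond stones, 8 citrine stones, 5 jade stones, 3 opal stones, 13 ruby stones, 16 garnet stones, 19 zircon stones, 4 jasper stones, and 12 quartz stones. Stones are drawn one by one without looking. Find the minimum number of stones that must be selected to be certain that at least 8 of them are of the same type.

69

Pigeonhole: the 11 types are the holes; the stones drawn are the pigeons.
To avoid 8 of any one type, the worst case takes at most 7 of each type, or every stone of a type that has fewer than 7.
That gives 7 + 7 + 7 + 7 + 5 + 3 + 7 + 7 + 7 + 4 + 7 = 68 stones with no type reaching 8.
The next stone forces some type to 8, so 68 + 1 = 69.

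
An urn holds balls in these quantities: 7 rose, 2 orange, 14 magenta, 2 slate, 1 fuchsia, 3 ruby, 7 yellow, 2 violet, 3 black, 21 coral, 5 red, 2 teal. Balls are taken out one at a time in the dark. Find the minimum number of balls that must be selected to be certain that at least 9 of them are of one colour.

51

Put each drawn ball into a box by colour. The largest draw with every box below 9 takes min(count, 8) from each colour; colours with fewer than 8 contribute all they have.
Σ min(cᵢ, 8) = 7 + 2 + 8 + 2 + 1 + 3 + 7 + 2 + 3 + 8 + 5 + 2 = 50.
Draw number 50 + 1 = 51 must push one box to 9.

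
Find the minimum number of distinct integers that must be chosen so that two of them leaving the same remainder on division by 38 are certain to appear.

Pigeonhole: the 38 residue classes mod 38 are the pigeonholes.
With 38 integers one could put 1 in each residue class and have no class reach 2.
The 39th integer pushes some class to 2, so 38·1 + 1 = 39.

39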